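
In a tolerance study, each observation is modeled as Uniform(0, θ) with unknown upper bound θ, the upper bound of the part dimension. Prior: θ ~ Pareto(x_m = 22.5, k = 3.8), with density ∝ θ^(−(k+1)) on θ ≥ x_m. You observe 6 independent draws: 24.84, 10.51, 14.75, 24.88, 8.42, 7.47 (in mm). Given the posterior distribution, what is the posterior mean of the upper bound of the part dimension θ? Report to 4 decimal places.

27.7073

A Pareto(scale x_m, shape k) prior on the upper bound θ of Uniform(0, θ) is conjugate: posterior is Pareto(max(x_m, max xᵢ), k + n).
Sample maximum = 24.88; prior scale x_m = 22.5 → posterior scale = max = 24.88.
Posterior shape = 3.8 + 6 = 9.8.
E[θ|data] = k·x_m/(k−1) = 9.8·24.88/8.8 = 27.7073.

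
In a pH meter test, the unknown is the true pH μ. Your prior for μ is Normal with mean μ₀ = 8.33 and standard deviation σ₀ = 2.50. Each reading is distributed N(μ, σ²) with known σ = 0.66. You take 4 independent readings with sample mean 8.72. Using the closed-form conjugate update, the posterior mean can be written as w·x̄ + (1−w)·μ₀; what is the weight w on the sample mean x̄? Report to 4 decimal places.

For Normal data with known variance σ², a Normal(μ₀, σ₀²) prior on μ is conjugate. Posterior precision = 1/σ₀² + n/σ²; posterior mean is the precision-weighted average of μ₀ and x̄.
σ₀² = 2.50² = 6.25, σ² = 0.66² = 0.4356. Prior precision 1/σ₀² = 1/6.25; data precision n/σ² = 4/0.4356.
w = (n/σ²)/(1/σ₀² + n/σ²) = n·σ₀²/(σ² + n·σ₀²) = 4·6.25/(0.4356 + 4·6.25) = 25/25.4356 = 0.9829.

0.9829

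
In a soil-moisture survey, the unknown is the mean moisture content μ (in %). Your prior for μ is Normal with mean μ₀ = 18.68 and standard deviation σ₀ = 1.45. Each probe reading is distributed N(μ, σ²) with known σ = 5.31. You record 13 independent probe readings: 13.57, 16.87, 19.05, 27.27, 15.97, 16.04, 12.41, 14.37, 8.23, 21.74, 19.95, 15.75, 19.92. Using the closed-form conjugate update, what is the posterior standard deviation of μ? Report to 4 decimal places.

1.0332

For Normal data with known variance σ², a Normal(μ₀, σ₀²) prior on μ is conjugate. Posterior precision = 1/σ₀² + n/σ²; posterior mean is the precision-weighted average of μ₀ and x̄.
σ₀² = 1.45² = 2.1025, σ² = 5.31² = 28.1961; σ² + n·σ₀² = 28.1961 + 13·2.1025 = 55.5286.
Posterior precision = 1/σ₀² + n/σ² = 1/2.1025 + 13/28.1961 = (σ² + n·σ₀²)/(σ₀²σ²) = 55.5286/(2.1025·28.1961); posterior variance σₙ² = σ₀²σ²/(σ² + n·σ₀²) = 2.1025·28.1961/55.5286 = 1.067599.
Posterior SD = √σₙ² = √(2.1025·28.1961/55.5286) = 1.0332.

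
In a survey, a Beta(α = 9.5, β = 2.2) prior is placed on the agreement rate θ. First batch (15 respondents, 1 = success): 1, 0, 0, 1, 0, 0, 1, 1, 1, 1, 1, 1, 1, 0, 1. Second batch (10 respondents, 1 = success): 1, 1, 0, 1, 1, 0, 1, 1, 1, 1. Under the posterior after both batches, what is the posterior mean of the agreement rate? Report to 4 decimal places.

0.7493

The Beta prior is conjugate to a Binomial/Bernoulli likelihood; the update adds successes to α and failures to β.
After batch 1: Beta(9.5+10, 2.2+5) = Beta(19.5, 7.2).
After batch 2: Beta(19.5+8, 7.2+2) = Beta(27.5, 9.2).
Posterior mean = α/(α+β) = 27.5/36.7 = 0.7493.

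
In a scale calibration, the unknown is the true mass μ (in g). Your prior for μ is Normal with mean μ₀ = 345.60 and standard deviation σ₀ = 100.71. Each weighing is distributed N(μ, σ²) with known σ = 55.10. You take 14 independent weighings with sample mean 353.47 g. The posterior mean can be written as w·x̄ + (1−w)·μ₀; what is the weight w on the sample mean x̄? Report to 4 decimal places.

0.9791

For Normal data with known variance σ², a Normal(μ₀, σ₀²) prior on μ is conjugate. Posterior precision = 1/σ₀² + n/σ²; posterior mean is the precision-weighted average of μ₀ and x̄.
σ₀² = 100.71² = 10142.5041, σ² = 55.10² = 3036.01. Prior precision 1/σ₀² = 1/10142.5041; data precision n/σ² = 14/3036.01.
w = (n/σ²)/(1/σ₀² + n/σ²) = n·σ₀²/(σ² + n·σ₀²) = 14·10142.5041/(3036.01 + 14·10142.5041) = 141995.0574/145031.0674 = 0.9791.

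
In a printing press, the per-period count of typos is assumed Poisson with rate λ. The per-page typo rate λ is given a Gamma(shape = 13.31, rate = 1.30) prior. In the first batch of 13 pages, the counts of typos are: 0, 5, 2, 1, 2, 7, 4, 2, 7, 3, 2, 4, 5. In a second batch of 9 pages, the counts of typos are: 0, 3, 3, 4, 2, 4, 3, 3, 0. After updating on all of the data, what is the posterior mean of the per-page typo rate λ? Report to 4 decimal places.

3.4039

With a Gamma(shape α, rate β) prior, the Poisson likelihood is conjugate: the posterior is Gamma(α + ΣXᵢ, β + n).
Batch 1: sum of counts S = 44 over n = 13 pages.
After batch 1: Gamma(α+S, β+n) = Gamma(13.31+44, 1.30+13) = Gamma(57.31, 14.30).
Batch 2: sum of counts S = 22 over n = 9 pages.
After batch 2: Gamma(α+S, β+n) = Gamma(57.31+22, 14.30+9) = Gamma(79.31, 23.30).
Posterior mean = α/β = 79.31/23.30 = 3.4039.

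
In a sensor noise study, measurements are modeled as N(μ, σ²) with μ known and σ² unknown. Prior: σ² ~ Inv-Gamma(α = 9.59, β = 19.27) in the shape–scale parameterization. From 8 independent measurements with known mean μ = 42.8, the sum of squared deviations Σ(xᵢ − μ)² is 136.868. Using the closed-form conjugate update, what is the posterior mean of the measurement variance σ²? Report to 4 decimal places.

With known mean μ and an Inverse-Gamma(α, β) prior on σ², the Normal likelihood is conjugate: posterior is Inv-Gamma(α + n/2, β + Σ(xᵢ−μ)²/2).
Posterior: Inv-Gamma(9.59 + 8/2, 19.27 + 136.868/2) = Inv-Gamma(13.59, 87.7040).
E[σ²|data] = β/(α−1) = 87.7040/12.59 = 6.9662.

6.9662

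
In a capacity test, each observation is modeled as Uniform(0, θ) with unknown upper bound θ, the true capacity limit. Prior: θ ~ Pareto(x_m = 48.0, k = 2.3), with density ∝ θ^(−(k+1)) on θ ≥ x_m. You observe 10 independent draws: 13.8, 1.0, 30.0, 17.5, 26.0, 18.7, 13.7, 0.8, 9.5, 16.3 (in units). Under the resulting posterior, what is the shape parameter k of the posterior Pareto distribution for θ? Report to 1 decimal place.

12.3

A Pareto(scale x_m, shape k) prior on the upper bound θ of Uniform(0, θ) is conjugate: posterior is Pareto(max(x_m, max xᵢ), k + n).
Sample maximum = 30.0; prior scale x_m = 48.0 → posterior scale = max = 48.0.
Posterior shape = 2.3 + 10 = 12.3.
Posterior shape k = 12.3.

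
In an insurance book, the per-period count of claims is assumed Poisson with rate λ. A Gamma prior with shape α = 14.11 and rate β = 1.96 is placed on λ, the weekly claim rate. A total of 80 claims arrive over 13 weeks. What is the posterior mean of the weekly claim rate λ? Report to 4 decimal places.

6.2908

With a Gamma(shape α, rate β) prior, the Poisson likelihood is conjugate: the posterior is Gamma(α + ΣXᵢ, β + n).
Posterior: Gamma(α+S, β+n) = Gamma(14.11+80, 1.96+13) = Gamma(94.11, 14.96).
Posterior mean = α/β = 94.11/14.96 = 6.2908.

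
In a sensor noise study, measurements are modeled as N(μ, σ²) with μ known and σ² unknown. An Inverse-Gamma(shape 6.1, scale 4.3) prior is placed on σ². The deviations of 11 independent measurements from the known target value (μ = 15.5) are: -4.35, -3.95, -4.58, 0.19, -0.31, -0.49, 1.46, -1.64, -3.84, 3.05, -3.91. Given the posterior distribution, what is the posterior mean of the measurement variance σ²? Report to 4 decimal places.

5.1241

With known mean μ and an Inverse-Gamma(α, β) prior on σ², the Normal likelihood is conjugate: posterior is Inv-Gamma(α + n/2, β + Σ(xᵢ−μ)²/2).
Σ(xᵢ−μ)² = (-4.35)² + (-3.95)² + (-4.58)² + (0.19)² + (-0.31)² + (-0.49)² + (1.46)² + (-1.64)² + (-3.84)² + (3.05)² + (-3.91)² = 100.0311.
Posterior: Inv-Gamma(6.1 + 11/2, 4.3 + 100.0311/2) = Inv-Gamma(11.60, 54.31555).
E[σ²|data] = β/(α−1) = 54.31555/10.60 = 5.1241.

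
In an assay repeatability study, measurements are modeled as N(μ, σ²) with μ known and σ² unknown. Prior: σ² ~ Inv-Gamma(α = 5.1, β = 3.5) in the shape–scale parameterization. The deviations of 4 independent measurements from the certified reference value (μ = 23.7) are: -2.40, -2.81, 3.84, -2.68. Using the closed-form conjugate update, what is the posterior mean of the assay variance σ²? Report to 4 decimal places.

3.4905

With known mean μ and an Inverse-Gamma(α, β) prior on σ², the Normal likelihood is conjugate: posterior is Inv-Gamma(α + n/2, β + Σ(xᵢ−μ)²/2).
Σ(xᵢ−μ)² = (-2.40)² + (-2.81)² + (3.84)² + (-2.68)² = 35.5841.
Posterior: Inv-Gamma(5.1 + 4/2, 3.5 + 35.5841/2) = Inv-Gamma(7.10, 21.29205).
E[σ²|data] = β/(α−1) = 21.29205/6.10 = 3.4905.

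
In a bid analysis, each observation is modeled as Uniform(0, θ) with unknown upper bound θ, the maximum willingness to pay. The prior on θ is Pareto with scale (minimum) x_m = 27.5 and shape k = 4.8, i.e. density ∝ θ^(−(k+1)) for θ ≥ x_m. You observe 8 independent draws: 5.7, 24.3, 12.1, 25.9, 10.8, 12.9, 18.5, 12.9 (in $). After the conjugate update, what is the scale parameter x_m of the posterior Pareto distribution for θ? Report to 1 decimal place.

27.5

A Pareto(scale x_m, shape k) prior on the upper bound θ of Uniform(0, θ) is conjugate: posterior is Pareto(max(x_m, max xᵢ), k + n).
Sample maximum = 25.9; prior scale x_m = 27.5 → posterior scale = max = 27.5.
Posterior shape = 4.8 + 8 = 12.8.
Posterior scale x_m = 27.5.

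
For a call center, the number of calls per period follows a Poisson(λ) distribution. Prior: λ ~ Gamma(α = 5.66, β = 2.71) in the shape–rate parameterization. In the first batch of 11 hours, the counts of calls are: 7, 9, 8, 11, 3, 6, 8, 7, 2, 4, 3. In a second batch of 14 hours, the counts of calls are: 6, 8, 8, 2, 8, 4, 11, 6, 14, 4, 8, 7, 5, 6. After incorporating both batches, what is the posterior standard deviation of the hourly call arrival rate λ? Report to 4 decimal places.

With a Gamma(shape α, rate β) prior, the Poisson likelihood is conjugate: the posterior is Gamma(α + ΣXᵢ, β + n).
Batch 1: sum of counts S = 68 over n = 11 hours.
After batch 1: Gamma(α+S, β+n) = Gamma(5.66+68, 2.71+11) = Gamma(73.66, 13.71).
Batch 2: sum of counts S = 97 over n = 14 hours.
After batch 2: Gamma(α+S, β+n) = Gamma(73.66+97, 13.71+14) = Gamma(170.66, 27.71).
SD = √α/β = √170.66/27.71 = 0.4714.

0.4714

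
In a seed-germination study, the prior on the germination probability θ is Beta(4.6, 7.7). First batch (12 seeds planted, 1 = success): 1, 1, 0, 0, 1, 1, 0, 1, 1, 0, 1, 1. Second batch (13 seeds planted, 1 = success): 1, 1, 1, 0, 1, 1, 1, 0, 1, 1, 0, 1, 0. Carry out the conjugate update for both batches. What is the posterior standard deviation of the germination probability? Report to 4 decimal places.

0.0798

The Beta prior is conjugate to a Binomial/Bernoulli likelihood; the update adds successes to α and failures to β.
After batch 1: Beta(4.6+8, 7.7+4) = Beta(12.6, 11.7).
After batch 2: Beta(12.6+9, 11.7+4) = Beta(21.6, 15.7).
Var = αβ/((α+β)²(α+β+1)) = 21.6·15.7/(37.3²·38.3) = 0.00636410; SD = √0.00636410 = 0.0798.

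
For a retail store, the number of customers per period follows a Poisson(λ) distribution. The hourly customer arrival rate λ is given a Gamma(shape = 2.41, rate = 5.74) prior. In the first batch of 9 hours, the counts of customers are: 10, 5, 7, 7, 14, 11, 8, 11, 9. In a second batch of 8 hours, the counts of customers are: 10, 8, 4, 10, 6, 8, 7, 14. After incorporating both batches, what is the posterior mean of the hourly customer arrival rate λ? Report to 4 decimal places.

With a Gamma(shape α, rate β) prior, the Poisson likelihood is conjugate: the posterior is Gamma(α + ΣXᵢ, β + n).
Batch 1: sum of counts S = 82 over n = 9 hours.
After batch 1: Gamma(α+S, β+n) = Gamma(2.41+82, 5.74+9) = Gamma(84.41, 14.74).
Batch 2: sum of counts S = 67 over n = 8 hours.
After batch 2: Gamma(α+S, β+n) = Gamma(84.41+67, 14.74+8) = Gamma(151.41, 22.74).
Posterior mean = α/β = 151.41/22.74 = 6.6583.

6.6583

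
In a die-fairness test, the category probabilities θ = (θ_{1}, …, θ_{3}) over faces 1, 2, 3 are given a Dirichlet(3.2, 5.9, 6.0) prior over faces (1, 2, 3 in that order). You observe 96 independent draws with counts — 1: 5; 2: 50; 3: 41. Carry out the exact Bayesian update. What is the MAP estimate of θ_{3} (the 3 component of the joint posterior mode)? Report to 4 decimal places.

The Dirichlet prior is conjugate to the Multinomial likelihood: each posterior αⱼ = prior αⱼ + observed count nⱼ.
Posterior concentration: (8.2, 55.9, 47.0), total = 111.1.
Joint mode component: (α_{3}−1)/(Σα−K) = 46.0/108.1 = 0.4255.

0.4255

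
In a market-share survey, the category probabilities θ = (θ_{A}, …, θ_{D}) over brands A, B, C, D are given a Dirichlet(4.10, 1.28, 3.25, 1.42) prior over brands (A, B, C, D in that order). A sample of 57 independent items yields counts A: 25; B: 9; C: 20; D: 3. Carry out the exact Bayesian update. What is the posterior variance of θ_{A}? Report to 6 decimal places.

0.003610

The Dirichlet prior is conjugate to the Multinomial likelihood: each posterior αⱼ = prior αⱼ + observed count nⱼ.
Posterior concentration: (29.10, 10.28, 23.25, 4.42), total = 67.05.
Var[θ_j] = α_j(Σα−α_j)/((Σα)²(Σα+1)) = 29.10·37.95/(67.05²·68.05) = 0.003610.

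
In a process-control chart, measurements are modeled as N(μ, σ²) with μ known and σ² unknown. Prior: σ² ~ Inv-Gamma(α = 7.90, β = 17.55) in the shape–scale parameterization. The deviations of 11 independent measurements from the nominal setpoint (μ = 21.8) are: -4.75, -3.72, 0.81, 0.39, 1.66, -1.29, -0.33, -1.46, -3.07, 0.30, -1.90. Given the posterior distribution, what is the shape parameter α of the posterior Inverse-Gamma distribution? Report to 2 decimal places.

13.40

With known mean μ and an Inverse-Gamma(α, β) prior on σ², the Normal likelihood is conjugate: posterior is Inv-Gamma(α + n/2, β + Σ(xᵢ−μ)²/2).
Σ(xᵢ−μ)² = (-4.75)² + (-3.72)² + (0.81)² + (0.39)² + (1.66)² + (-1.29)² + (-0.33)² + (-1.46)² + (-3.07)² + (0.30)² + (-1.90)² = 56.9942.
Posterior: Inv-Gamma(7.90 + 11/2, 17.55 + 56.9942/2) = Inv-Gamma(13.40, 46.04710).
Posterior α = 13.40.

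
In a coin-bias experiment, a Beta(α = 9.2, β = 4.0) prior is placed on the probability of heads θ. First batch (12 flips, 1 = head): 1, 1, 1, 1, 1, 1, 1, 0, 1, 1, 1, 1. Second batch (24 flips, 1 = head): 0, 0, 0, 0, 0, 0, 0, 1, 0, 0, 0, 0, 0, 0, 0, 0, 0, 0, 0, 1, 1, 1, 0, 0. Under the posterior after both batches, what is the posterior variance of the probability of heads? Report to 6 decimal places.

The Beta prior is conjugate to a Binomial/Bernoulli likelihood; the update adds successes to α and failures to β.
After batch 1: Beta(9.2+11, 4.0+1) = Beta(20.2, 5.0).
After batch 2: Beta(20.2+4, 5.0+20) = Beta(24.2, 25.0).
Var = αβ/((α+β)²(α+β+1)) = 24.2·25.0/(49.2²·50.2) = 0.004979.

0.004979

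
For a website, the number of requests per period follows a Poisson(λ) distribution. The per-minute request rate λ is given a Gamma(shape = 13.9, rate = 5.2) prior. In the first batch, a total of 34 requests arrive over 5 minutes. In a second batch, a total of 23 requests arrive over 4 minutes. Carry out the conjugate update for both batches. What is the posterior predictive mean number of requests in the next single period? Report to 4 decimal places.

4.9930

With a Gamma(shape α, rate β) prior, the Poisson likelihood is conjugate: the posterior is Gamma(α + ΣXᵢ, β + n).
After batch 1: Gamma(α+S, β+n) = Gamma(13.9+34, 5.2+5) = Gamma(47.9, 10.2).
After batch 2: Gamma(α+S, β+n) = Gamma(47.9+23, 10.2+4) = Gamma(70.9, 14.2).
The predictive distribution for one future period is NegBinom with mean α/β = 4.9930.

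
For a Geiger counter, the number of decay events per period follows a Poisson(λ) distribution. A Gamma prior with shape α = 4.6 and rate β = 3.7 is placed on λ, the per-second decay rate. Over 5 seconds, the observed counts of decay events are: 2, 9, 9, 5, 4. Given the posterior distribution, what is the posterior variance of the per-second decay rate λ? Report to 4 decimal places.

0.4439

With a Gamma(shape α, rate β) prior, the Poisson likelihood is conjugate: the posterior is Gamma(α + ΣXᵢ, β + n).
Sum of counts S = 29 over n = 5 seconds.
Posterior: Gamma(α+S, β+n) = Gamma(4.6+29, 3.7+5) = Gamma(33.6, 8.7).
Var = α/β² = 33.6/8.7² = 0.4439.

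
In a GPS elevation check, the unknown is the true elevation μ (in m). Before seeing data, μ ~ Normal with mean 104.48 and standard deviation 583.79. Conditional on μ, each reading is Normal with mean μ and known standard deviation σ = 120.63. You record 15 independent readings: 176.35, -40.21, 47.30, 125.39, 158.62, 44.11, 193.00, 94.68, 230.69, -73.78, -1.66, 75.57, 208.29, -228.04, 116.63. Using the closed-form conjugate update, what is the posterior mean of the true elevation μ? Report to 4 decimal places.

75.2126

For Normal data with known variance σ², a Normal(μ₀, σ₀²) prior on μ is conjugate. Posterior precision = 1/σ₀² + n/σ²; posterior mean is the precision-weighted average of μ₀ and x̄.
Σxᵢ = 176.35 + (-40.21) + 47.30 + 125.39 + 158.62 + 44.11 + 193.00 + 94.68 + 230.69 + (-73.78) + (-1.66) + 75.57 + 208.29 + (-228.04) + 116.63 = 1126.94, so n·x̄ = 1126.94.
σ₀² = 583.79² = 340810.7641, σ² = 120.63² = 14551.5969; σ² + n·σ₀² = 14551.5969 + 15·340810.7641 = 5126713.0584.
Posterior mean = (μ₀/σ₀² + n·x̄/σ²)/(1/σ₀² + n/σ²) = (σ²·μ₀ + σ₀²·n·x̄)/(σ² + n·σ₀²) = (14551.5969·104.48 + 340810.7641·1126.94)/5126713.0584 = 385593633.338966/5126713.0584 = 75.2126.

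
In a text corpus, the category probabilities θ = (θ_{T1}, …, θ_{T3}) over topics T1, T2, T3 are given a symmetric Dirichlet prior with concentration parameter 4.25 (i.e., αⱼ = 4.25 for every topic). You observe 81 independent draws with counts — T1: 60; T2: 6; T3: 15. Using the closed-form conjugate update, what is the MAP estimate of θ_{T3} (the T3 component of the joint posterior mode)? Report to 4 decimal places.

The Dirichlet prior is conjugate to the Multinomial likelihood: each posterior αⱼ = prior αⱼ + observed count nⱼ.
Posterior concentration: (64.25, 10.25, 19.25), total = 93.75.
Joint mode component: (α_{T3}−1)/(Σα−K) = 18.25/90.75 = 0.2011.

0.2011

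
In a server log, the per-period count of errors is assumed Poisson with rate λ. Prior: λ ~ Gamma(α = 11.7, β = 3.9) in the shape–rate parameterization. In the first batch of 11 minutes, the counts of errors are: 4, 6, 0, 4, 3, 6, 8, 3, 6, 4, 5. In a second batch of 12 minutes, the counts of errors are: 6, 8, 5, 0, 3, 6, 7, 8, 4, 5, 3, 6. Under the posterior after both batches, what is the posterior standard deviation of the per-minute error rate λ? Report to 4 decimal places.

With a Gamma(shape α, rate β) prior, the Poisson likelihood is conjugate: the posterior is Gamma(α + ΣXᵢ, β + n).
Batch 1: sum of counts S = 49 over n = 11 minutes.
After batch 1: Gamma(α+S, β+n) = Gamma(11.7+49, 3.9+11) = Gamma(60.7, 14.9).
Batch 2: sum of counts S = 61 over n = 12 minutes.
After batch 2: Gamma(α+S, β+n) = Gamma(60.7+61, 14.9+12) = Gamma(121.7, 26.9).
SD = √α/β = √121.7/26.9 = 0.4101.

0.4101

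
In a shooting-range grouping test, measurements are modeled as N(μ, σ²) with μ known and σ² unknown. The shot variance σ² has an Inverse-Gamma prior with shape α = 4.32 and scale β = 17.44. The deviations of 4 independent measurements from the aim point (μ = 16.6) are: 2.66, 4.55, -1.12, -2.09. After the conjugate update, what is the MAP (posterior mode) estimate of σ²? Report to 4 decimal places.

With known mean μ and an Inverse-Gamma(α, β) prior on σ², the Normal likelihood is conjugate: posterior is Inv-Gamma(α + n/2, β + Σ(xᵢ−μ)²/2).
Σ(xᵢ−μ)² = (2.66)² + (4.55)² + (-1.12)² + (-2.09)² = 33.4006.
Posterior: Inv-Gamma(4.32 + 4/2, 17.44 + 33.4006/2) = Inv-Gamma(6.32, 34.14030).
Mode = β/(α+1) = 34.14030/7.32 = 4.6640.

4.6640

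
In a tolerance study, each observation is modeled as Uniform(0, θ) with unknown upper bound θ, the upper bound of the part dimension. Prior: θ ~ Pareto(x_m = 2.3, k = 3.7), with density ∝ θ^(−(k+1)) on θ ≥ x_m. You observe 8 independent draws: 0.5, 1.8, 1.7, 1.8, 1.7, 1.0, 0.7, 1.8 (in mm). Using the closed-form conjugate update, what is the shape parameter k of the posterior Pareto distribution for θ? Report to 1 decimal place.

A Pareto(scale x_m, shape k) prior on the upper bound θ of Uniform(0, θ) is conjugate: posterior is Pareto(max(x_m, max xᵢ), k + n).
Sample maximum = 1.8; prior scale x_m = 2.3 → posterior scale = max = 2.3.
Posterior shape = 3.7 + 8 = 11.7.
Posterior shape k = 11.7.

11.7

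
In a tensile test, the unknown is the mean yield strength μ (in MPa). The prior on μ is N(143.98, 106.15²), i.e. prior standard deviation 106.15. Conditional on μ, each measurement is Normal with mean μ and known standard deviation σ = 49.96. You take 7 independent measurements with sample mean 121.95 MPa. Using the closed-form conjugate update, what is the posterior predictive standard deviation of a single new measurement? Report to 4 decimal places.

53.3070

For Normal data with known variance σ², a Normal(μ₀, σ₀²) prior on μ is conjugate. Posterior precision = 1/σ₀² + n/σ²; posterior mean is the precision-weighted average of μ₀ and x̄.
σ₀² = 106.15² = 11267.8225, σ² = 49.96² = 2496.0016; σ² + n·σ₀² = 2496.0016 + 7·11267.8225 = 81370.7591.
Posterior precision = 1/σ₀² + n/σ² = 1/11267.8225 + 7/2496.0016 = (σ² + n·σ₀²)/(σ₀²σ²) = 81370.7591/(11267.8225·2496.0016); posterior variance σₙ² = σ₀²σ²/(σ² + n·σ₀²) = 11267.8225·2496.0016/81370.7591 = 345.634025.
Predictive variance for one new observation = σₙ² + σ² = 11267.8225·2496.0016/81370.7591 + 2496.0016 = σ²·(σ₀² + 81370.7591)/81370.7591 = 2496.0016·92638.5816/81370.7591 = 2841.635625; SD = √(2496.0016·92638.5816/81370.7591) = 53.3070.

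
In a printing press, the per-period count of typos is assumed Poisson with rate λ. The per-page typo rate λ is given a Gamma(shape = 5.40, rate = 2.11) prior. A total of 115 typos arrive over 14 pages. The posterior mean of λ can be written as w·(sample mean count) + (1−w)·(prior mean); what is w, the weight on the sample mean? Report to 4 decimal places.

With a Gamma(shape α, rate β) prior, the Poisson likelihood is conjugate: the posterior is Gamma(α + ΣXᵢ, β + n).
Posterior mean = (α₀+S)/(β₀+n) = [n/(β₀+n)]·(S/n) + [β₀/(β₀+n)]·(α₀/β₀), so only n and β₀ enter the weight.
Weight on data w = n/(β₀+n) = 14/(2.11+14) = 14/16.11 = 0.8690.

0.8690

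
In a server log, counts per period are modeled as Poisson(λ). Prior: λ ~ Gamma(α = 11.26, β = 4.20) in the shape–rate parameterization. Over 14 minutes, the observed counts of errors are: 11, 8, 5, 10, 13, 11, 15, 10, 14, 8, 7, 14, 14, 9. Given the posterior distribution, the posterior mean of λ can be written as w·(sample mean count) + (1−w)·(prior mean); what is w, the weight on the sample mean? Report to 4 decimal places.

0.7692

With a Gamma(shape α, rate β) prior, the Poisson likelihood is conjugate: the posterior is Gamma(α + ΣXᵢ, β + n).
Posterior mean = (α₀+S)/(β₀+n) = [n/(β₀+n)]·(S/n) + [β₀/(β₀+n)]·(α₀/β₀), so only n and β₀ enter the weight.
Weight on data w = n/(β₀+n) = 14/(4.20+14) = 14/18.20 = 0.7692.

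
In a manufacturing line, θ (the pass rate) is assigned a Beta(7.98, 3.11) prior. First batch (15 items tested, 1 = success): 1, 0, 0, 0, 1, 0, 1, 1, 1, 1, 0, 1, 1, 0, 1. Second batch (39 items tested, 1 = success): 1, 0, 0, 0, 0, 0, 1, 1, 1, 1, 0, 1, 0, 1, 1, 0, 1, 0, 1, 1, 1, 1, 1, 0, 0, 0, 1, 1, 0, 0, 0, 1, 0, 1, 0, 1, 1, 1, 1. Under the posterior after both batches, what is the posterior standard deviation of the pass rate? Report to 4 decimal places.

0.0603

The Beta prior is conjugate to a Binomial/Bernoulli likelihood; the update adds successes to α and failures to β.
After batch 1: Beta(7.98+9, 3.11+6) = Beta(16.98, 9.11).
After batch 2: Beta(16.98+22, 9.11+17) = Beta(38.98, 26.11).
Var = αβ/((α+β)²(α+β+1)) = 38.98·26.11/(65.09²·66.09) = 0.00363483; SD = √0.00363483 = 0.0603.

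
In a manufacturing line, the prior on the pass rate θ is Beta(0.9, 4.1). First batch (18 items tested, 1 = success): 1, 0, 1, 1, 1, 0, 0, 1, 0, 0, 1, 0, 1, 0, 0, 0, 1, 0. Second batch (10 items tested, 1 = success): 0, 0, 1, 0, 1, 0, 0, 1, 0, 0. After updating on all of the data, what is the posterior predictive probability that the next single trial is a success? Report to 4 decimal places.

The Beta prior is conjugate to a Binomial/Bernoulli likelihood; the update adds successes to α and failures to β.
After batch 1: Beta(0.9+8, 4.1+10) = Beta(8.9, 14.1).
After batch 2: Beta(8.9+3, 14.1+7) = Beta(11.9, 21.1).
For a single future Bernoulli trial, P(success | data) = α/(α+β) = 0.3606.

0.3606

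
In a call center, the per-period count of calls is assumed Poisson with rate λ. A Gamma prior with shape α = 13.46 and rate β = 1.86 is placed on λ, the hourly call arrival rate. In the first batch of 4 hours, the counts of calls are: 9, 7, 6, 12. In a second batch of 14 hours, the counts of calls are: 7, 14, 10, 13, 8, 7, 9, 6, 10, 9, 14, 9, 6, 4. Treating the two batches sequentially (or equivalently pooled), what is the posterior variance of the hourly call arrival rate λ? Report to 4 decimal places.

0.4398

With a Gamma(shape α, rate β) prior, the Poisson likelihood is conjugate: the posterior is Gamma(α + ΣXᵢ, β + n).
Batch 1: sum of counts S = 34 over n = 4 hours.
After batch 1: Gamma(α+S, β+n) = Gamma(13.46+34, 1.86+4) = Gamma(47.46, 5.86).
Batch 2: sum of counts S = 126 over n = 14 hours.
After batch 2: Gamma(α+S, β+n) = Gamma(47.46+126, 5.86+14) = Gamma(173.46, 19.86).
Var = α/β² = 173.46/19.86² = 0.4398.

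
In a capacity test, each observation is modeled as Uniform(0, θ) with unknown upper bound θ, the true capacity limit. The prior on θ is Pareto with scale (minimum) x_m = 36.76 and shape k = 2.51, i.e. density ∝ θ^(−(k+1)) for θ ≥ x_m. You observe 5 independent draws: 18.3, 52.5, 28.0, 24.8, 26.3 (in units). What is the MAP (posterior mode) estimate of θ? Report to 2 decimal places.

A Pareto(scale x_m, shape k) prior on the upper bound θ of Uniform(0, θ) is conjugate: posterior is Pareto(max(x_m, max xᵢ), k + n).
Sample maximum = 52.5; prior scale x_m = 36.76 → posterior scale = max = 52.50.
Posterior shape = 2.51 + 5 = 7.51.
The Pareto density is decreasing on [x_m, ∞), so the mode is x_m = 52.50.

52.50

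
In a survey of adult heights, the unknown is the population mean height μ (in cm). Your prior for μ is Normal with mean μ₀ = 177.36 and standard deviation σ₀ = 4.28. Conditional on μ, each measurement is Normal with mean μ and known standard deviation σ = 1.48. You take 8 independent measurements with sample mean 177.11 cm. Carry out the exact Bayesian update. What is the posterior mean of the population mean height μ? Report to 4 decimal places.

For Normal data with known variance σ², a Normal(μ₀, σ₀²) prior on μ is conjugate. Posterior precision = 1/σ₀² + n/σ²; posterior mean is the precision-weighted average of μ₀ and x̄.
n·x̄ = 8·177.11 = 1416.88.
σ₀² = 4.28² = 18.3184, σ² = 1.48² = 2.1904; σ² + n·σ₀² = 2.1904 + 8·18.3184 = 148.7376.
Posterior mean = (μ₀/σ₀² + n·x̄/σ²)/(1/σ₀² + n/σ²) = (σ²·μ₀ + σ₀²·n·x̄)/(σ² + n·σ₀²) = (2.1904·177.36 + 18.3184·1416.88)/148.7376 = 26343.463936/148.7376 = 177.1137.

177.1137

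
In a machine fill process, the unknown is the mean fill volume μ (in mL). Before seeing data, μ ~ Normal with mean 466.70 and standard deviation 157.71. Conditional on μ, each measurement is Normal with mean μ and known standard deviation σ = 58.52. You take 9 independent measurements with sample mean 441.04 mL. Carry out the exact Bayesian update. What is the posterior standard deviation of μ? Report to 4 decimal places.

19.3591

For Normal data with known variance σ², a Normal(μ₀, σ₀²) prior on μ is conjugate. Posterior precision = 1/σ₀² + n/σ²; posterior mean is the precision-weighted average of μ₀ and x̄.
σ₀² = 157.71² = 24872.4441, σ² = 58.52² = 3424.5904; σ² + n·σ₀² = 3424.5904 + 9·24872.4441 = 227276.5873.
Posterior precision = 1/σ₀² + n/σ² = 1/24872.4441 + 9/3424.5904 = (σ² + n·σ₀²)/(σ₀²σ²) = 227276.5873/(24872.4441·3424.5904); posterior variance σₙ² = σ₀²σ²/(σ² + n·σ₀²) = 24872.4441·3424.5904/227276.5873 = 374.776541.
Posterior SD = √σₙ² = √(24872.4441·3424.5904/227276.5873) = 19.3591.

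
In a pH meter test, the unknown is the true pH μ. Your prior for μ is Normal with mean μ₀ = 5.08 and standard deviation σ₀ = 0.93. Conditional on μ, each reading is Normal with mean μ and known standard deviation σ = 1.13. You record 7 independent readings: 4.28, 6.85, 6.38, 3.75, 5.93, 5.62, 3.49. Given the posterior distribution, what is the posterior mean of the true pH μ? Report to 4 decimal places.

5.1673

For Normal data with known variance σ², a Normal(μ₀, σ₀²) prior on μ is conjugate. Posterior precision = 1/σ₀² + n/σ²; posterior mean is the precision-weighted average of μ₀ and x̄.
Σxᵢ = 4.28 + 6.85 + 6.38 + 3.75 + 5.93 + 5.62 + 3.49 = 36.3, so n·x̄ = 36.3.
σ₀² = 0.93² = 0.8649, σ² = 1.13² = 1.2769; σ² + n·σ₀² = 1.2769 + 7·0.8649 = 7.3312.
Posterior mean = (μ₀/σ₀² + n·x̄/σ²)/(1/σ₀² + n/σ²) = (σ²·μ₀ + σ₀²·n·x̄)/(σ² + n·σ₀²) = (1.2769·5.08 + 0.8649·36.3)/7.3312 = 37.882522/7.3312 = 5.1673.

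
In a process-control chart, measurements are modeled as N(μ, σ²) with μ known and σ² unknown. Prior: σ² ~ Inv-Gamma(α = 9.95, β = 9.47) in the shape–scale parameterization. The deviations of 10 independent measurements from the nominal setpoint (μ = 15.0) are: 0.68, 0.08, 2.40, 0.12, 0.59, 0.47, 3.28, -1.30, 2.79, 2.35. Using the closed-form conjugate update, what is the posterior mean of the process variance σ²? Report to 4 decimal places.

With known mean μ and an Inverse-Gamma(α, β) prior on σ², the Normal likelihood is conjugate: posterior is Inv-Gamma(α + n/2, β + Σ(xᵢ−μ)²/2).
Σ(xᵢ−μ)² = (0.68)² + (0.08)² + (2.40)² + (0.12)² + (0.59)² + (0.47)² + (3.28)² + (-1.30)² + (2.79)² + (2.35)² = 32.5672.
Posterior: Inv-Gamma(9.95 + 10/2, 9.47 + 32.5672/2) = Inv-Gamma(14.95, 25.75360).
E[σ²|data] = β/(α−1) = 25.75360/13.95 = 1.8461.

1.8461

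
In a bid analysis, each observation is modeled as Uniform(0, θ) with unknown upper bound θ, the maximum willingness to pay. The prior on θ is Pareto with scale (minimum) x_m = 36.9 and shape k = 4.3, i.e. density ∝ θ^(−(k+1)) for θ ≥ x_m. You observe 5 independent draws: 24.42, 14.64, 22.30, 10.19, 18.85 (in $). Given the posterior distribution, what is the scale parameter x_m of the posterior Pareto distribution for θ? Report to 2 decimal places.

36.90

A Pareto(scale x_m, shape k) prior on the upper bound θ of Uniform(0, θ) is conjugate: posterior is Pareto(max(x_m, max xᵢ), k + n).
Sample maximum = 24.42; prior scale x_m = 36.9 → posterior scale = max = 36.90.
Posterior shape = 4.3 + 5 = 9.3.
Posterior scale x_m = 36.90.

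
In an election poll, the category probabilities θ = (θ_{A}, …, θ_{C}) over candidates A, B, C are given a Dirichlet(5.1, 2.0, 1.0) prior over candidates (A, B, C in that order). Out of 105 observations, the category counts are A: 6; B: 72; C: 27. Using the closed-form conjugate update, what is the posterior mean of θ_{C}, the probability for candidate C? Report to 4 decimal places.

0.2476

The Dirichlet prior is conjugate to the Multinomial likelihood: each posterior αⱼ = prior αⱼ + observed count nⱼ.
Posterior concentration: (11.1, 74.0, 28.0), total = 113.1.
E[θ_{C}|data] = α_{C}/Σα = 28.0/113.1 = 0.2476.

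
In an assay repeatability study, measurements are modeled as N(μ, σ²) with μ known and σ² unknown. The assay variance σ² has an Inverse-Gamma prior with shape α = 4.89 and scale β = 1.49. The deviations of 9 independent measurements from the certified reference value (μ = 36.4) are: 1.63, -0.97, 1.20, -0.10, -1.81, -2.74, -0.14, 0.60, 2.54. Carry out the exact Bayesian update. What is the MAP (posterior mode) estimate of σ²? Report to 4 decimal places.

With known mean μ and an Inverse-Gamma(α, β) prior on σ², the Normal likelihood is conjugate: posterior is Inv-Gamma(α + n/2, β + Σ(xᵢ−μ)²/2).
Σ(xᵢ−μ)² = (1.63)² + (-0.97)² + (1.20)² + (-0.10)² + (-1.81)² + (-2.74)² + (-0.14)² + (0.60)² + (2.54)² = 22.6627.
Posterior: Inv-Gamma(4.89 + 9/2, 1.49 + 22.6627/2) = Inv-Gamma(9.39, 12.82135).
Mode = β/(α+1) = 12.82135/10.39 = 1.2340.

1.2340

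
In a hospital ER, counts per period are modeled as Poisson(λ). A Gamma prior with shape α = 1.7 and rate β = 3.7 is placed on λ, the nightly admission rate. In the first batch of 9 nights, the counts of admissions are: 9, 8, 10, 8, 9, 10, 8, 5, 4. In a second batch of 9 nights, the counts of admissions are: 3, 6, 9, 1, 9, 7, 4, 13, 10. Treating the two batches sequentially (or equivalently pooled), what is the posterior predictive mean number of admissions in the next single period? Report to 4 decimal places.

6.2074

With a Gamma(shape α, rate β) prior, the Poisson likelihood is conjugate: the posterior is Gamma(α + ΣXᵢ, β + n).
Batch 1: sum of counts S = 71 over n = 9 nights.
After batch 1: Gamma(α+S, β+n) = Gamma(1.7+71, 3.7+9) = Gamma(72.7, 12.7).
Batch 2: sum of counts S = 62 over n = 9 nights.
After batch 2: Gamma(α+S, β+n) = Gamma(72.7+62, 12.7+9) = Gamma(134.7, 21.7).
The predictive distribution for one future period is NegBinom with mean α/β = 6.2074.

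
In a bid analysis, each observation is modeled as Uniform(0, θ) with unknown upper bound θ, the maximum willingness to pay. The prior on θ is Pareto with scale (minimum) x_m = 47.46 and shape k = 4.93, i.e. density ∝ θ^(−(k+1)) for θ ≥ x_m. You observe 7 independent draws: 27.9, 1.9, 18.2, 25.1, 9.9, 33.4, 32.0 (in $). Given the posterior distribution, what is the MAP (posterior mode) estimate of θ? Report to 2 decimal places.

47.46

A Pareto(scale x_m, shape k) prior on the upper bound θ of Uniform(0, θ) is conjugate: posterior is Pareto(max(x_m, max xᵢ), k + n).
Sample maximum = 33.4; prior scale x_m = 47.46 → posterior scale = max = 47.46.
Posterior shape = 4.93 + 7 = 11.93.
The Pareto density is decreasing on [x_m, ∞), so the mode is x_m = 47.46.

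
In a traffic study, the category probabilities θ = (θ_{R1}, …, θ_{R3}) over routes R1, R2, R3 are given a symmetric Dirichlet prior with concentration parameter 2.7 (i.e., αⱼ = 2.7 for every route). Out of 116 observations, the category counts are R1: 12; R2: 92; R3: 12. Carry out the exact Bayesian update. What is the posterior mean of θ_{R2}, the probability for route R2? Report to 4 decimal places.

0.7631

The Dirichlet prior is conjugate to the Multinomial likelihood: each posterior αⱼ = prior αⱼ + observed count nⱼ.
Posterior concentration: (14.7, 94.7, 14.7), total = 124.1.
E[θ_{R2}|data] = α_{R2}/Σα = 94.7/124.1 = 0.7631.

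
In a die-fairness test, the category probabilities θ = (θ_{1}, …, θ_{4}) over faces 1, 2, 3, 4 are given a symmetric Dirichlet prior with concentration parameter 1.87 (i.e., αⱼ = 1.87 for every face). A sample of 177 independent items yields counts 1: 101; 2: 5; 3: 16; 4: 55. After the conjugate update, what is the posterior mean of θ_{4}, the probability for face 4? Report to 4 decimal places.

The Dirichlet prior is conjugate to the Multinomial likelihood: each posterior αⱼ = prior αⱼ + observed count nⱼ.
Posterior concentration: (102.87, 6.87, 17.87, 56.87), total = 184.48.
E[θ_{4}|data] = α_{4}/Σα = 56.87/184.48 = 0.3083.

0.3083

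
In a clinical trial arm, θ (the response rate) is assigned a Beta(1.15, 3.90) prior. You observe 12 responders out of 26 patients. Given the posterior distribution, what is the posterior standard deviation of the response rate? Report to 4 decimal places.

0.0873

The Beta prior is conjugate to a Binomial/Bernoulli likelihood; the update adds successes to α and failures to β.
Posterior: Beta(α+k, β+n−k) = Beta(1.15+12, 3.90+14) = Beta(13.15, 17.90).
Var = αβ/((α+β)²(α+β+1)) = 13.15·17.90/(31.05²·32.05) = 0.00761776; SD = √0.00761776 = 0.0873.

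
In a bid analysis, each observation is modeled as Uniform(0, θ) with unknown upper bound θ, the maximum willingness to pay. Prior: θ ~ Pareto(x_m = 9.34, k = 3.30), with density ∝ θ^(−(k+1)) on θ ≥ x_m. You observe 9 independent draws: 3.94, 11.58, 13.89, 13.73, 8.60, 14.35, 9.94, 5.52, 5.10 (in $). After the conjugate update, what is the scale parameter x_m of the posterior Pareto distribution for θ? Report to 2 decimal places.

14.35

A Pareto(scale x_m, shape k) prior on the upper bound θ of Uniform(0, θ) is conjugate: posterior is Pareto(max(x_m, max xᵢ), k + n).
Sample maximum = 14.35; prior scale x_m = 9.34 → posterior scale = max = 14.35.
Posterior shape = 3.30 + 9 = 12.30.
Posterior scale x_m = 14.35.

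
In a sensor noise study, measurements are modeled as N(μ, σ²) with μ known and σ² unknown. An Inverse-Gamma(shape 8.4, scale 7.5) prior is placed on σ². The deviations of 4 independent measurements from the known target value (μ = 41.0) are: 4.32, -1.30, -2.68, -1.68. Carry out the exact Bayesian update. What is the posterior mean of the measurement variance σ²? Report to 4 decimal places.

With known mean μ and an Inverse-Gamma(α, β) prior on σ², the Normal likelihood is conjugate: posterior is Inv-Gamma(α + n/2, β + Σ(xᵢ−μ)²/2).
Σ(xᵢ−μ)² = (4.32)² + (-1.30)² + (-2.68)² + (-1.68)² = 30.3572.
Posterior: Inv-Gamma(8.4 + 4/2, 7.5 + 30.3572/2) = Inv-Gamma(10.40, 22.67860).
E[σ²|data] = β/(α−1) = 22.67860/9.40 = 2.4126.

2.4126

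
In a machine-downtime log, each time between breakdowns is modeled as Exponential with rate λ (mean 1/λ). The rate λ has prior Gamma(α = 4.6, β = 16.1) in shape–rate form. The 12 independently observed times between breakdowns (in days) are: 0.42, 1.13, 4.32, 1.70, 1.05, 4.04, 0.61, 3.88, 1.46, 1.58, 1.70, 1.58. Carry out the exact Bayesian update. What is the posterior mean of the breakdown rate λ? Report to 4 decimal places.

With a Gamma(shape α, rate β) prior on the exponential rate λ, the posterior after n observations with total T = Σxᵢ is Gamma(α+n, β+T).
Sum of observations T = 23.47 days; n = 12.
Posterior: Gamma(4.6+12, 16.1+23.47) = Gamma(16.6, 39.57).
Posterior mean of λ = α/β = 16.6/39.57 = 0.4195.

0.4195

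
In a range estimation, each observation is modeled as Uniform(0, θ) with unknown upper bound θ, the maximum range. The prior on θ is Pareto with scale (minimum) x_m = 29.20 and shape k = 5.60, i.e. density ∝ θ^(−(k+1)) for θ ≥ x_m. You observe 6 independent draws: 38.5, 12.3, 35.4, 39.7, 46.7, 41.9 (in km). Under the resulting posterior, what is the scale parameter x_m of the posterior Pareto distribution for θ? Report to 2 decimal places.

A Pareto(scale x_m, shape k) prior on the upper bound θ of Uniform(0, θ) is conjugate: posterior is Pareto(max(x_m, max xᵢ), k + n).
Sample maximum = 46.7; prior scale x_m = 29.20 → posterior scale = max = 46.70.
Posterior shape = 5.60 + 6 = 11.60.
Posterior scale x_m = 46.70.

46.70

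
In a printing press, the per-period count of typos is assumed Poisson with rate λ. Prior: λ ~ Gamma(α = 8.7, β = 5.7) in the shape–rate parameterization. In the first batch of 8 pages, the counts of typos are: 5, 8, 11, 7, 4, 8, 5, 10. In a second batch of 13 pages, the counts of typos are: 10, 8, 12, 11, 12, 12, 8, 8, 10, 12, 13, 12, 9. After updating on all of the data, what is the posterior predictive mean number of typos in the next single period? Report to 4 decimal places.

With a Gamma(shape α, rate β) prior, the Poisson likelihood is conjugate: the posterior is Gamma(α + ΣXᵢ, β + n).
Batch 1: sum of counts S = 58 over n = 8 pages.
After batch 1: Gamma(α+S, β+n) = Gamma(8.7+58, 5.7+8) = Gamma(66.7, 13.7).
Batch 2: sum of counts S = 137 over n = 13 pages.
After batch 2: Gamma(α+S, β+n) = Gamma(66.7+137, 13.7+13) = Gamma(203.7, 26.7).
The predictive distribution for one future period is NegBinom with mean α/β = 7.6292.

7.6292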